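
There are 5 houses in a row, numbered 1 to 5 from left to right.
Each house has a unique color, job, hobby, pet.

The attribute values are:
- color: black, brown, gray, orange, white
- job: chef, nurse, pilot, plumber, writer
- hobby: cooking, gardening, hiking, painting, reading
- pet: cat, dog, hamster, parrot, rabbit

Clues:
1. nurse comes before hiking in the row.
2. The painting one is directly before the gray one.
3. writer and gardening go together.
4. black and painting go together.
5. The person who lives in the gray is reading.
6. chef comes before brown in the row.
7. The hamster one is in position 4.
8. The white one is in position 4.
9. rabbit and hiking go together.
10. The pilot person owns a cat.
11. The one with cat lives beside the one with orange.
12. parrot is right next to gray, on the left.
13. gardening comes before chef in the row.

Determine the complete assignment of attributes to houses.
Solution:

House | Color | Job | Hobby | Pet
---------------------------------
  1   | black | nurse | painting | parrot
  2   | gray | pilot | reading | cat
  3   | orange | writer | gardening | dog
  4   | white | chef | cooking | hamster
  5   | brown | plumber | hiking | rabbit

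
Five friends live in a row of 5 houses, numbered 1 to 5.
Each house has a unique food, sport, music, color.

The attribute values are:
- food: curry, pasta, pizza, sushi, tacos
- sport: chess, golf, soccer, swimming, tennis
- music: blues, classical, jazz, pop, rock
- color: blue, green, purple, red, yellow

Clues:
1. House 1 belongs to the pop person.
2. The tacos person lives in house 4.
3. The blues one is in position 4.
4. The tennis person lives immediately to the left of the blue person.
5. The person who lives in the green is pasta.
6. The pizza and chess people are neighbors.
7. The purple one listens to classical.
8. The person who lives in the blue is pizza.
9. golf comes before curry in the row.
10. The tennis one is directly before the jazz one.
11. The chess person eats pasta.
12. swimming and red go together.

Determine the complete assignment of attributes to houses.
Solution:

House | Food | Sport | Music | Color
------------------------------------
  1   | sushi | tennis | pop | yellow
  2   | pizza | golf | jazz | blue
  3   | pasta | chess | rock | green
  4   | tacos | swimming | blues | red
  5   | curry | soccer | classical | purple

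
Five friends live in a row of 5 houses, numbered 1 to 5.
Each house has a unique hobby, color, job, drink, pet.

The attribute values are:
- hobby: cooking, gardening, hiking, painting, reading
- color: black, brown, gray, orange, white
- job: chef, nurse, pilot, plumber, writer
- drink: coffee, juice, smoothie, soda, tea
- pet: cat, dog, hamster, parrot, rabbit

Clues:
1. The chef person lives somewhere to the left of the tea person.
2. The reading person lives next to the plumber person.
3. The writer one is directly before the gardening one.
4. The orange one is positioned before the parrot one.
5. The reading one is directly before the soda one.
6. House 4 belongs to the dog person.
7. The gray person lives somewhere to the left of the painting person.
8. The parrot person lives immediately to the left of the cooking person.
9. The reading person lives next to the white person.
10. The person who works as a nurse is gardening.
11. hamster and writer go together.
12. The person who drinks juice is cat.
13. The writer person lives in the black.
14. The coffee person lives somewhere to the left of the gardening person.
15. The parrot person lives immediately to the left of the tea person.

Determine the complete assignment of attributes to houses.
Solution:

House | Hobby | Color | Job | Drink | Pet
-----------------------------------------
  1   | reading | orange | chef | coffee | rabbit
  2   | hiking | white | plumber | soda | parrot
  3   | cooking | black | writer | tea | hamster
  4   | gardening | gray | nurse | smoothie | dog
  5   | painting | brown | pilot | juice | cat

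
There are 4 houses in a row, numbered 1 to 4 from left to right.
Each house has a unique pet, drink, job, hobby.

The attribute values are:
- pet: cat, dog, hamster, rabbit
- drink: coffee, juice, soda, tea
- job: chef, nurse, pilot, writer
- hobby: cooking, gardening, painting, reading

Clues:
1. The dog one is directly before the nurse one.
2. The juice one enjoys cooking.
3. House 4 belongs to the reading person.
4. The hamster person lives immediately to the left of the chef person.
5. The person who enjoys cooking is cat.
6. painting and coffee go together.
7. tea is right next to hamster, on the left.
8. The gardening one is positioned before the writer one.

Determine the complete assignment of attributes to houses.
Solution:

House | Pet | Drink | Job | Hobby
---------------------------------
  1   | dog | tea | pilot | gardening
  2   | hamster | coffee | nurse | painting
  3   | cat | juice | chef | cooking
  4   | rabbit | soda | writer | reading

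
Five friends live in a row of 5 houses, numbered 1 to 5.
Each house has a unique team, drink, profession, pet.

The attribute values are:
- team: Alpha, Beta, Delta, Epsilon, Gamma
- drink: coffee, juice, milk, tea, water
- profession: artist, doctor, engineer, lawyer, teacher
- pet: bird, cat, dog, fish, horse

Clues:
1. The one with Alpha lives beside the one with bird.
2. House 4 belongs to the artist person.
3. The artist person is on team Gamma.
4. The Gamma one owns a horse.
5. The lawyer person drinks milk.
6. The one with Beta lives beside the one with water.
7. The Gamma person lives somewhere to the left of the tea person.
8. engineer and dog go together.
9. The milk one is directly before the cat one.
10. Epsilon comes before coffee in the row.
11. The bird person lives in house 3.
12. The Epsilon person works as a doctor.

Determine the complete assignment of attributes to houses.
Solution:

House | Team | Drink | Profession | Pet
---------------------------------------
  1   | Beta | milk | lawyer | fish
  2   | Alpha | water | teacher | cat
  3   | Epsilon | juice | doctor | bird
  4   | Gamma | coffee | artist | horse
  5   | Delta | tea | engineer | dog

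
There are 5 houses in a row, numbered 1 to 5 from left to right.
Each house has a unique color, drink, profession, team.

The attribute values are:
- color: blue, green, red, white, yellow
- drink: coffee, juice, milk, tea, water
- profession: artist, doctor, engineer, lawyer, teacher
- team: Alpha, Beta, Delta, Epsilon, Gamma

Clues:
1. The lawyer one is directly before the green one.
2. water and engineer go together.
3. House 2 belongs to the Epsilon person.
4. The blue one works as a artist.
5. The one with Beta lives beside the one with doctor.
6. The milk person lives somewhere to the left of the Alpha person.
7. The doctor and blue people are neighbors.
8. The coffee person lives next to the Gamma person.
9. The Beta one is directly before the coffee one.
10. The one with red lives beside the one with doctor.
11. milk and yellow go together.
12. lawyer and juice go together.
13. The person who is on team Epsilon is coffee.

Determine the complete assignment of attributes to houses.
Solution:

House | Color | Drink | Profession | Team
-----------------------------------------
  1   | red | juice | lawyer | Beta
  2   | green | coffee | doctor | Epsilon
  3   | blue | tea | artist | Gamma
  4   | yellow | milk | teacher | Delta
  5   | white | water | engineer | Alpha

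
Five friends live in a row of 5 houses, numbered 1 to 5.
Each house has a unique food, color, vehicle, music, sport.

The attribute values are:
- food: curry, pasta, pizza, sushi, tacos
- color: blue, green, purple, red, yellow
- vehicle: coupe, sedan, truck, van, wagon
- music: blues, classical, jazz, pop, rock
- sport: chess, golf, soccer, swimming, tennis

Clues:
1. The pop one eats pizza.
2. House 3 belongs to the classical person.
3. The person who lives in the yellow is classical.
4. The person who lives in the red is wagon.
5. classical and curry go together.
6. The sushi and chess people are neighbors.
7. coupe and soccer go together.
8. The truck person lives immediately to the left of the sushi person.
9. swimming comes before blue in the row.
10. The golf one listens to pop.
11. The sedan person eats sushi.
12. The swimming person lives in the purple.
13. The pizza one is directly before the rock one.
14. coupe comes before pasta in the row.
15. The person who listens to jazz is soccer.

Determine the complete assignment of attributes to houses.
Solution:

House | Food | Color | Vehicle | Music | Sport
----------------------------------------------
  1   | pizza | green | truck | pop | golf
  2   | sushi | purple | sedan | rock | swimming
  3   | curry | yellow | van | classical | chess
  4   | tacos | blue | coupe | jazz | soccer
  5   | pasta | red | wagon | blues | tennis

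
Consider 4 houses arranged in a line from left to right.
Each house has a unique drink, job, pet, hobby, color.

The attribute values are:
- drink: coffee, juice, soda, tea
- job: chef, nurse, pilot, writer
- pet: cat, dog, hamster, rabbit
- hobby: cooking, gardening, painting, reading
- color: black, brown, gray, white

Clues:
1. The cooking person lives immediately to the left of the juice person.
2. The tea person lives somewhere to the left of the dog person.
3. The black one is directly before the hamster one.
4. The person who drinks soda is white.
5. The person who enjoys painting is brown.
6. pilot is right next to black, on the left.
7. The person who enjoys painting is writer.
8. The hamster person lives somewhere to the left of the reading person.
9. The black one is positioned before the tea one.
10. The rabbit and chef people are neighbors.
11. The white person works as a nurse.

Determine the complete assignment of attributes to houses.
Solution:

House | Drink | Job | Pet | Hobby | Color
-----------------------------------------
  1   | coffee | pilot | rabbit | cooking | gray
  2   | juice | chef | cat | gardening | black
  3   | tea | writer | hamster | painting | brown
  4   | soda | nurse | dog | reading | white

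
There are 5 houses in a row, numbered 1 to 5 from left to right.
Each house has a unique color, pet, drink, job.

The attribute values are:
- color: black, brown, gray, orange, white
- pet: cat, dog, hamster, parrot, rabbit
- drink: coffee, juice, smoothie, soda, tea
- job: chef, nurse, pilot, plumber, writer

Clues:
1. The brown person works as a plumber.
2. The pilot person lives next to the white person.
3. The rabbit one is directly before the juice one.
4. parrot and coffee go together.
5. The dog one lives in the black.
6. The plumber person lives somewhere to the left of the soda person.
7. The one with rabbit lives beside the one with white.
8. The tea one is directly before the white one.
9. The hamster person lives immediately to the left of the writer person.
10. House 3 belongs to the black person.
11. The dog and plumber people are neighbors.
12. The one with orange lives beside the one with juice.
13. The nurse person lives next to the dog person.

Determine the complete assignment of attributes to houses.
Solution:

House | Color | Pet | Drink | Job
---------------------------------
  1   | orange | rabbit | tea | pilot
  2   | white | hamster | juice | nurse
  3   | black | dog | smoothie | writer
  4   | brown | parrot | coffee | plumber
  5   | gray | cat | soda | chef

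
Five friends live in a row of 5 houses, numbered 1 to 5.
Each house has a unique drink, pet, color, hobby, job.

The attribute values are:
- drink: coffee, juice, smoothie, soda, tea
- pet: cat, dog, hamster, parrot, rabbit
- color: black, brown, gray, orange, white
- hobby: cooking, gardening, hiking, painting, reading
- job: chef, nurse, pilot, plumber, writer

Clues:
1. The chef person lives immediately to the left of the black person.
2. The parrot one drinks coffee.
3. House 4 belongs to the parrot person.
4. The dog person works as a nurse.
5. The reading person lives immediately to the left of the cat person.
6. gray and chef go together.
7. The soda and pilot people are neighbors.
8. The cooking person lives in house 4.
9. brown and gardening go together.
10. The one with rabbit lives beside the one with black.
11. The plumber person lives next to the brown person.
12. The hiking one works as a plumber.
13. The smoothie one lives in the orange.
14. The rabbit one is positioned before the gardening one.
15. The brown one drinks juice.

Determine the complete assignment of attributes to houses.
Solution:

House | Drink | Pet | Color | Hobby | Job
-----------------------------------------
  1   | tea | rabbit | gray | reading | chef
  2   | soda | cat | black | hiking | plumber
  3   | juice | hamster | brown | gardening | pilot
  4   | coffee | parrot | white | cooking | writer
  5   | smoothie | dog | orange | painting | nurse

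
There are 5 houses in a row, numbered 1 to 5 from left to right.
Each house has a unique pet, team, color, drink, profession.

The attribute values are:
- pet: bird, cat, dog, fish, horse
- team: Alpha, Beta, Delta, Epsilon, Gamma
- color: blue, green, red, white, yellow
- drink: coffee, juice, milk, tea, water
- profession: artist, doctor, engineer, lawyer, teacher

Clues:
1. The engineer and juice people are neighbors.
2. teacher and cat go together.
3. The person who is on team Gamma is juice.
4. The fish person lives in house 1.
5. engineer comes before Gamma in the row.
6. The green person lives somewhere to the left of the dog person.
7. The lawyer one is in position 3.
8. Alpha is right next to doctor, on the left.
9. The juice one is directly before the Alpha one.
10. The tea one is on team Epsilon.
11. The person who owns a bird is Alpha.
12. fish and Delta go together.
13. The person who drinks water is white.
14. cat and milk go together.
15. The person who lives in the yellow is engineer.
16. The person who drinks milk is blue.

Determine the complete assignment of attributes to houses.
Solution:

House | Pet | Team | Color | Drink | Profession
-----------------------------------------------
  1   | fish | Delta | yellow | coffee | engineer
  2   | horse | Gamma | green | juice | artist
  3   | bird | Alpha | white | water | lawyer
  4   | dog | Epsilon | red | tea | doctor
  5   | cat | Beta | blue | milk | teacher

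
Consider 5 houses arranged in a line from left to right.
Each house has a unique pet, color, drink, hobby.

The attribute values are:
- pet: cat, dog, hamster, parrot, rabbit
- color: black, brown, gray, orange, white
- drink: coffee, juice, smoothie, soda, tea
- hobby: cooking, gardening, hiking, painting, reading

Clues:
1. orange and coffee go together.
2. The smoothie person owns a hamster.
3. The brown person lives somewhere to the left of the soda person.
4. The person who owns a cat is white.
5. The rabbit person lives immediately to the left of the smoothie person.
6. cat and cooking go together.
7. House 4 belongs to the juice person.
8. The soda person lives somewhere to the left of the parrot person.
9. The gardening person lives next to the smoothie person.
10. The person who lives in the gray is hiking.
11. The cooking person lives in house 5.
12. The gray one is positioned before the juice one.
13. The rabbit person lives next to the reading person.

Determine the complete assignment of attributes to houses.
Solution:

House | Pet | Color | Drink | Hobby
-----------------------------------
  1   | rabbit | orange | coffee | gardening
  2   | hamster | brown | smoothie | reading
  3   | dog | gray | soda | hiking
  4   | parrot | black | juice | painting
  5   | cat | white | tea | cooking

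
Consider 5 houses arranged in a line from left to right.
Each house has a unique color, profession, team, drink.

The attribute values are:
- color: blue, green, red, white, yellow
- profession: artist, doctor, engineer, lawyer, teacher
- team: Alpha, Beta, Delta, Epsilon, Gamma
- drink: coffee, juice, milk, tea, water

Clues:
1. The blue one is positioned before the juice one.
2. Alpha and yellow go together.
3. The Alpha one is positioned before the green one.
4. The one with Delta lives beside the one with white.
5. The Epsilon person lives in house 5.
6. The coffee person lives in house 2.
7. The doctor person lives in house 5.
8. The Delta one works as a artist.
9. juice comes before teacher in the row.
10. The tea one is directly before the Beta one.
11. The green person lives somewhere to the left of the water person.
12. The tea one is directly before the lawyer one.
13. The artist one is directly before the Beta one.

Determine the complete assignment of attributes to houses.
Solution:

House | Color | Profession | Team | Drink
-----------------------------------------
  1   | blue | artist | Delta | tea
  2   | white | lawyer | Beta | coffee
  3   | yellow | engineer | Alpha | juice
  4   | green | teacher | Gamma | milk
  5   | red | doctor | Epsilon | water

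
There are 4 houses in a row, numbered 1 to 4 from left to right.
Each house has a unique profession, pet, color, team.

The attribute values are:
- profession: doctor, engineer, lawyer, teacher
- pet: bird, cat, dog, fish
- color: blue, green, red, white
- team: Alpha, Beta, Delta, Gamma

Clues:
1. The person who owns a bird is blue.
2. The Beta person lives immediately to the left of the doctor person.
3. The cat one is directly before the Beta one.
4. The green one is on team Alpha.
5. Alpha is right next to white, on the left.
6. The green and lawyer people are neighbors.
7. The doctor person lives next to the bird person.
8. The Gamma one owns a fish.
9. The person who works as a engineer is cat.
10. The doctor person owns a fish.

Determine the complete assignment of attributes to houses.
Solution:

House | Profession | Pet | Color | Team
---------------------------------------
  1   | engineer | cat | green | Alpha
  2   | lawyer | dog | white | Beta
  3   | doctor | fish | red | Gamma
  4   | teacher | bird | blue | Delta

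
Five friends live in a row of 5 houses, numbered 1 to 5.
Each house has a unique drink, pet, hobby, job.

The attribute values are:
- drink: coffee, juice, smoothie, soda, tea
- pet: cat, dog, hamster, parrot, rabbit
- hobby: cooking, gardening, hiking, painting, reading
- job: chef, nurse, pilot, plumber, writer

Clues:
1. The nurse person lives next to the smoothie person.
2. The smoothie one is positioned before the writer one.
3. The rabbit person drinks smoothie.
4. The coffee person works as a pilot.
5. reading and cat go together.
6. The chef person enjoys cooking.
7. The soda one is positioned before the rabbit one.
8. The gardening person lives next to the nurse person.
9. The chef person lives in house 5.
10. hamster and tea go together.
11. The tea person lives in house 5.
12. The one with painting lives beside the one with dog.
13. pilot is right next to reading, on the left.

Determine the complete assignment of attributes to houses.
Solution:

House | Drink | Pet | Hobby | Job
---------------------------------
  1   | coffee | parrot | gardening | pilot
  2   | soda | cat | reading | nurse
  3   | smoothie | rabbit | painting | plumber
  4   | juice | dog | hiking | writer
  5   | tea | hamster | cooking | chef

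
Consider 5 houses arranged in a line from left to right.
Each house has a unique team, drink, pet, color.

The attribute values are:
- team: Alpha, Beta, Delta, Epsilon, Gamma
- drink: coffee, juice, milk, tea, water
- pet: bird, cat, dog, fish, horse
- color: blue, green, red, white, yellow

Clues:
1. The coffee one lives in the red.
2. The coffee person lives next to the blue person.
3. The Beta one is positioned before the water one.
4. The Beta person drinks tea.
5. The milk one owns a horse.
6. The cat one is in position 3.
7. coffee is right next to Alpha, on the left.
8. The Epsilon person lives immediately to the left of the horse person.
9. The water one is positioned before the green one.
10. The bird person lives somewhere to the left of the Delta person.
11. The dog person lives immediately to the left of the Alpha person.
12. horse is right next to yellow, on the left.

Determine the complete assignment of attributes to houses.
Solution:

House | Team | Drink | Pet | Color
----------------------------------
  1   | Epsilon | coffee | dog | red
  2   | Alpha | milk | horse | blue
  3   | Beta | tea | cat | yellow
  4   | Gamma | water | bird | white
  5   | Delta | juice | fish | green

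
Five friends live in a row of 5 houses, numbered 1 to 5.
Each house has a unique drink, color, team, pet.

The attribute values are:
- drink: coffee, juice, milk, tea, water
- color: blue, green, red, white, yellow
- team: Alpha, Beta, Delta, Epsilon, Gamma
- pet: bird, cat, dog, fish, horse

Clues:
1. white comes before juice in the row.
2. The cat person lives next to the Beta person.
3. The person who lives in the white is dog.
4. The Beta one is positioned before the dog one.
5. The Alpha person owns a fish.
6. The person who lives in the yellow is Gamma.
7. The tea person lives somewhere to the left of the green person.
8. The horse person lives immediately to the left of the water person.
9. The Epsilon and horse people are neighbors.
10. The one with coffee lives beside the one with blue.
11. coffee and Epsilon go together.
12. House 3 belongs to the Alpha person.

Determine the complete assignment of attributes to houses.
Solution:

House | Drink | Color | Team | Pet
----------------------------------
  1   | coffee | red | Epsilon | cat
  2   | tea | blue | Beta | horse
  3   | water | green | Alpha | fish
  4   | milk | white | Delta | dog
  5   | juice | yellow | Gamma | bird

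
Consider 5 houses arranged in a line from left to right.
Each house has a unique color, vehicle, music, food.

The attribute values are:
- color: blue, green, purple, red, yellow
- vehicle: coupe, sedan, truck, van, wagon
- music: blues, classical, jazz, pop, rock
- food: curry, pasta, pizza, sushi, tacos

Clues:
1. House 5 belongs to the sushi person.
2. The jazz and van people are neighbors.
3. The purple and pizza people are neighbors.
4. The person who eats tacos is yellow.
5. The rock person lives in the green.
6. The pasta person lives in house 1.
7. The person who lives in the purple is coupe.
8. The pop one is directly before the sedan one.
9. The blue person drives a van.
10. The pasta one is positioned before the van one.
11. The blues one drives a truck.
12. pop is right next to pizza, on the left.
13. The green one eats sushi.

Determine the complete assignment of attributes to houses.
Solution:

House | Color | Vehicle | Music | Food
--------------------------------------
  1   | purple | coupe | pop | pasta
  2   | red | sedan | jazz | pizza
  3   | blue | van | classical | curry
  4   | yellow | truck | blues | tacos
  5   | green | wagon | rock | sushi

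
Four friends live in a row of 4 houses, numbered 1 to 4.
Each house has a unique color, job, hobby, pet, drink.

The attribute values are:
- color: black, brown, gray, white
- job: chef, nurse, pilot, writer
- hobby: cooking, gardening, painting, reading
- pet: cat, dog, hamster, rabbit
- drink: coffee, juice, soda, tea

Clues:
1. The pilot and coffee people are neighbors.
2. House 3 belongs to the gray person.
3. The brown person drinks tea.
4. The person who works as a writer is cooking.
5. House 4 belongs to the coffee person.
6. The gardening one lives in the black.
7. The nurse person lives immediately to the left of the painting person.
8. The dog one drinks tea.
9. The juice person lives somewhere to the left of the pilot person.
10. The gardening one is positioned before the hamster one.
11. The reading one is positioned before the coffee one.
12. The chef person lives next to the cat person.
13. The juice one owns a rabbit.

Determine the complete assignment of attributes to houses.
Solution:

House | Color | Job | Hobby | Pet | Drink
-----------------------------------------
  1   | black | nurse | gardening | rabbit | juice
  2   | brown | chef | painting | dog | tea
  3   | gray | pilot | reading | cat | soda
  4   | white | writer | cooking | hamster | coffee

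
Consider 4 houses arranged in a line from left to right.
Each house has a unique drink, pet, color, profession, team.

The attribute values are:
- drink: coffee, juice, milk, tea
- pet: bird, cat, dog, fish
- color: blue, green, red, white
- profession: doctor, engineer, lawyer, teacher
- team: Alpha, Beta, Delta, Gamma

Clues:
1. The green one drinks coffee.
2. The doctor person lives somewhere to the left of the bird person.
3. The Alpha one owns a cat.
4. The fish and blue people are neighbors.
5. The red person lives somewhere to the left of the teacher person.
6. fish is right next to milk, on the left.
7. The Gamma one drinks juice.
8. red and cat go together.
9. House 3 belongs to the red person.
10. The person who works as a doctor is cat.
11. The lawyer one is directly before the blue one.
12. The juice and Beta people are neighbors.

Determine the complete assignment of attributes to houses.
Solution:

House | Drink | Pet | Color | Profession | Team
-----------------------------------------------
  1   | juice | fish | white | lawyer | Gamma
  2   | milk | dog | blue | engineer | Beta
  3   | tea | cat | red | doctor | Alpha
  4   | coffee | bird | green | teacher | Delta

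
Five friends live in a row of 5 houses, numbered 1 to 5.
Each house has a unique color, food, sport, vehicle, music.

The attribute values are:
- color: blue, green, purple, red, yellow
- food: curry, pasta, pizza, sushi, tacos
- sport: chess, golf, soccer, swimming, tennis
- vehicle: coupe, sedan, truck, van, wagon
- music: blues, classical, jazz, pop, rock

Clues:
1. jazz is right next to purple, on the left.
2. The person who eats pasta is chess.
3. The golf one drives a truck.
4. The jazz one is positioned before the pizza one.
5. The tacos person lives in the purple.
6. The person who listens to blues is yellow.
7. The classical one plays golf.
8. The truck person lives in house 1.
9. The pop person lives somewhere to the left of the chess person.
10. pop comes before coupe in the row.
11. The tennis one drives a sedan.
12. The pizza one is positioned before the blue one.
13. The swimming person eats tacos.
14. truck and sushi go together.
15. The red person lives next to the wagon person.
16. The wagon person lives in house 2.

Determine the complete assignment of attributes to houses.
Solution:

House | Color | Food | Sport | Vehicle | Music
----------------------------------------------
  1   | red | sushi | golf | truck | classical
  2   | green | curry | soccer | wagon | jazz
  3   | purple | tacos | swimming | van | pop
  4   | yellow | pizza | tennis | sedan | blues
  5   | blue | pasta | chess | coupe | rock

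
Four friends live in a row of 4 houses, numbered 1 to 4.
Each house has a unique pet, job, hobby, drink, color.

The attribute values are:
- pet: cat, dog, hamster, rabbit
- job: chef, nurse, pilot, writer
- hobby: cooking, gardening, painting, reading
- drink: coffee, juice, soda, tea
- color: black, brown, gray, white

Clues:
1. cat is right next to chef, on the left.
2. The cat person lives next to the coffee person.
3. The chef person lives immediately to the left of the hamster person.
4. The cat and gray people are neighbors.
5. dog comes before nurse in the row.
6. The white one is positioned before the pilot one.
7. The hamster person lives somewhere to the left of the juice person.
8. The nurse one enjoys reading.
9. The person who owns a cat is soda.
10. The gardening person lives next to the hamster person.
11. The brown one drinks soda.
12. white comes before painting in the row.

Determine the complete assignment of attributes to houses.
Solution:

House | Pet | Job | Hobby | Drink | Color
-----------------------------------------
  1   | cat | writer | cooking | soda | brown
  2   | dog | chef | gardening | coffee | gray
  3   | hamster | nurse | reading | tea | white
  4   | rabbit | pilot | painting | juice | black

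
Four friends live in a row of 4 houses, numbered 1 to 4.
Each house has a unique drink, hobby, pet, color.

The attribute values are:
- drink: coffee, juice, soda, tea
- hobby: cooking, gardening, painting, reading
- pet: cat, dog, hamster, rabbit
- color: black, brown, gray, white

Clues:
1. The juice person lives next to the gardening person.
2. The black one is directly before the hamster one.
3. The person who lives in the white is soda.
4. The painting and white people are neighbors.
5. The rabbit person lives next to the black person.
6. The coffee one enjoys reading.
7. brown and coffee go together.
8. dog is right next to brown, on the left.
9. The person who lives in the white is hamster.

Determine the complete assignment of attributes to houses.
Solution:

House | Drink | Hobby | Pet | Color
-----------------------------------
  1   | tea | cooking | dog | gray
  2   | coffee | reading | rabbit | brown
  3   | juice | painting | cat | black
  4   | soda | gardening | hamster | white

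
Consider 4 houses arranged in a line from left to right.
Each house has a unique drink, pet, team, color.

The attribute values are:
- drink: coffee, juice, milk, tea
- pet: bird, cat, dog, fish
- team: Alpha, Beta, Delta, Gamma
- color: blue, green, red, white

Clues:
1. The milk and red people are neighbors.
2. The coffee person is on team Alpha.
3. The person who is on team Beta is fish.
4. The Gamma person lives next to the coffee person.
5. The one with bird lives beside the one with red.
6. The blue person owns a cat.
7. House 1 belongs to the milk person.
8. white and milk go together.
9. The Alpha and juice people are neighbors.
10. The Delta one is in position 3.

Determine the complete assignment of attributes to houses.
Solution:

House | Drink | Pet | Team | Color
----------------------------------
  1   | milk | bird | Gamma | white
  2   | coffee | dog | Alpha | red
  3   | juice | cat | Delta | blue
  4   | tea | fish | Beta | green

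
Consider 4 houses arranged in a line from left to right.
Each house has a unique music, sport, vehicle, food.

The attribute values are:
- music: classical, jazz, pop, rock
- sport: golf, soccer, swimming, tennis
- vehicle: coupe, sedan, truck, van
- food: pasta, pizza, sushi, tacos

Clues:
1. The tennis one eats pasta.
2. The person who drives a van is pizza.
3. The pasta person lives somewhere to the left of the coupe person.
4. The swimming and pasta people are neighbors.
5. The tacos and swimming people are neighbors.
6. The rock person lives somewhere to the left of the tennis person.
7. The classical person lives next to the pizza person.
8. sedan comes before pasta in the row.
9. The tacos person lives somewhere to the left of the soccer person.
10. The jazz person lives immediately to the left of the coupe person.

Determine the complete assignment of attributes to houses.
Solution:

House | Music | Sport | Vehicle | Food
--------------------------------------
  1   | classical | golf | sedan | tacos
  2   | rock | swimming | van | pizza
  3   | jazz | tennis | truck | pasta
  4   | pop | soccer | coupe | sushi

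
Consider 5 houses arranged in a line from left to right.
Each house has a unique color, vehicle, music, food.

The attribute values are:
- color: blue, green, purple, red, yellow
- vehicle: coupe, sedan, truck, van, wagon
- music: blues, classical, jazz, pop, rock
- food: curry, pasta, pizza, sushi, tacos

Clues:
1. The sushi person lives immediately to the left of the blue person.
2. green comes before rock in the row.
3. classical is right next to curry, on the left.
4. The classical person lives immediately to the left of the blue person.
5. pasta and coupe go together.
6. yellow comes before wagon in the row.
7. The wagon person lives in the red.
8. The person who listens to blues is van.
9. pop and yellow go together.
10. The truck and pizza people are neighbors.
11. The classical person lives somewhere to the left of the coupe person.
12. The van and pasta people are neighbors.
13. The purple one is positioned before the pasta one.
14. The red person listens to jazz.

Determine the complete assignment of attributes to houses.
Solution:

House | Color | Vehicle | Music | Food
--------------------------------------
  1   | green | sedan | classical | sushi
  2   | blue | truck | rock | curry
  3   | purple | van | blues | pizza
  4   | yellow | coupe | pop | pasta
  5   | red | wagon | jazz | tacos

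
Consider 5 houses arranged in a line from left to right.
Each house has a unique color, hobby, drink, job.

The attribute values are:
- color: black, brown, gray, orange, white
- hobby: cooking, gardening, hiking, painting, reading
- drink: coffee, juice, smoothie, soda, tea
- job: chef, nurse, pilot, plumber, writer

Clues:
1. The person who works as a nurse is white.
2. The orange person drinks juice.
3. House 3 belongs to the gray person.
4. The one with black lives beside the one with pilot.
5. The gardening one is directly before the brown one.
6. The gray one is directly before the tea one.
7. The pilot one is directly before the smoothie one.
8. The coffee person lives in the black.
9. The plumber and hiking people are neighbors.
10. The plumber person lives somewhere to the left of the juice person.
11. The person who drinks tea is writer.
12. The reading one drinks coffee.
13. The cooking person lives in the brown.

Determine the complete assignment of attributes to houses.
Solution:

House | Color | Hobby | Drink | Job
-----------------------------------
  1   | black | reading | coffee | plumber
  2   | orange | hiking | juice | pilot
  3   | gray | gardening | smoothie | chef
  4   | brown | cooking | tea | writer
  5   | white | painting | soda | nurse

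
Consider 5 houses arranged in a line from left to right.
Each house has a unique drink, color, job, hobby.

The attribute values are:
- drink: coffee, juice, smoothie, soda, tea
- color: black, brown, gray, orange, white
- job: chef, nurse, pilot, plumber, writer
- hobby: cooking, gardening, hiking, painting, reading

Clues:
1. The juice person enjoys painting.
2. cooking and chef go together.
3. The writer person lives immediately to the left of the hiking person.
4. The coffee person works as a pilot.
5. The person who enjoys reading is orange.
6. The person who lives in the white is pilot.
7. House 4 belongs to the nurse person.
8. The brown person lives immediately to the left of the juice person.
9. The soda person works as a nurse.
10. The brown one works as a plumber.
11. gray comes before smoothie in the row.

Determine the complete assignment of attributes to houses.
Solution:

House | Drink | Color | Job | Hobby
-----------------------------------
  1   | tea | brown | plumber | gardening
  2   | juice | gray | writer | painting
  3   | coffee | white | pilot | hiking
  4   | soda | orange | nurse | reading
  5   | smoothie | black | chef | cooking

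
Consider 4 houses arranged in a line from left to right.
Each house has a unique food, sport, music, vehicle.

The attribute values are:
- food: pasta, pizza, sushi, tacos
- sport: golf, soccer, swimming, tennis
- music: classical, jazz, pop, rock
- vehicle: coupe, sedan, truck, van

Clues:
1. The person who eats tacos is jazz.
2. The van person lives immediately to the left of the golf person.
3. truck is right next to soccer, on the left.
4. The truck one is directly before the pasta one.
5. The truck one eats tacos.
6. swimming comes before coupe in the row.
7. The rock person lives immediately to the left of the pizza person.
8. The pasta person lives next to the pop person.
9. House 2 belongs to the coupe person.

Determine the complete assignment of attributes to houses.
Solution:

House | Food | Sport | Music | Vehicle
--------------------------------------
  1   | tacos | swimming | jazz | truck
  2   | pasta | soccer | rock | coupe
  3   | pizza | tennis | pop | van
  4   | sushi | golf | classical | sedan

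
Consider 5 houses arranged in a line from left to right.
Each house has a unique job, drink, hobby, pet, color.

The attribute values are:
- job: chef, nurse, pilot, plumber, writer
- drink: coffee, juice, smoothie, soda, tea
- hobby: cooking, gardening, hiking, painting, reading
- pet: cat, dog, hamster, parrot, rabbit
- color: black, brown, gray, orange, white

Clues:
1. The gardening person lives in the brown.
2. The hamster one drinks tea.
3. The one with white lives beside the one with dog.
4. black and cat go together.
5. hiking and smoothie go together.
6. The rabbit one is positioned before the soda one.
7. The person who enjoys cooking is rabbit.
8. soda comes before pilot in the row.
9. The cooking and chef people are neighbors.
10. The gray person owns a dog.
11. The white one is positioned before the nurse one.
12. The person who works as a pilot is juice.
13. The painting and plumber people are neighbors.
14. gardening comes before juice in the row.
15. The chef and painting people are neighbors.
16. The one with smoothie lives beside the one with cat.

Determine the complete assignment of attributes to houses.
Solution:

House | Job | Drink | Hobby | Pet | Color
-----------------------------------------
  1   | writer | coffee | cooking | rabbit | white
  2   | chef | smoothie | hiking | dog | gray
  3   | nurse | soda | painting | cat | black
  4   | plumber | tea | gardening | hamster | brown
  5   | pilot | juice | reading | parrot | orange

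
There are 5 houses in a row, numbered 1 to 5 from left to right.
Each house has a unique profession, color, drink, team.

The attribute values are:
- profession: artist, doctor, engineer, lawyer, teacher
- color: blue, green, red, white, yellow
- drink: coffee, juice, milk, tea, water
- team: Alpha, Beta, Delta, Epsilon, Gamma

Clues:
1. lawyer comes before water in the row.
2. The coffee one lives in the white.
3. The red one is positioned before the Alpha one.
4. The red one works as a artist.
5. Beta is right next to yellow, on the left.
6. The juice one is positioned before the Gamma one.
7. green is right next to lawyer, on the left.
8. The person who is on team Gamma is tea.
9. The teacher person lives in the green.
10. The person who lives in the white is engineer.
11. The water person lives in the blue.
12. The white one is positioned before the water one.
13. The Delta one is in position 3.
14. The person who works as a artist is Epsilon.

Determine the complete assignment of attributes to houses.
Solution:

House | Profession | Color | Drink | Team
-----------------------------------------
  1   | teacher | green | juice | Beta
  2   | lawyer | yellow | tea | Gamma
  3   | engineer | white | coffee | Delta
  4   | artist | red | milk | Epsilon
  5   | doctor | blue | water | Alpha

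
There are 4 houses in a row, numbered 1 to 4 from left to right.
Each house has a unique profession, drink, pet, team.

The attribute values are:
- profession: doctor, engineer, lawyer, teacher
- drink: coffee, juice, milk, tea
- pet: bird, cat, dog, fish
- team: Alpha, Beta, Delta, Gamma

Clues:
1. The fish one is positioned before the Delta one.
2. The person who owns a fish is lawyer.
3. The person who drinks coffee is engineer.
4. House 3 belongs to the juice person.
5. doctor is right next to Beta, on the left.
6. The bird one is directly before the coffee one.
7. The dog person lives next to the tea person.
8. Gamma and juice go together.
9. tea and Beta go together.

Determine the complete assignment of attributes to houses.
Solution:

House | Profession | Drink | Pet | Team
---------------------------------------
  1   | doctor | milk | dog | Alpha
  2   | lawyer | tea | fish | Beta
  3   | teacher | juice | bird | Gamma
  4   | engineer | coffee | cat | Delta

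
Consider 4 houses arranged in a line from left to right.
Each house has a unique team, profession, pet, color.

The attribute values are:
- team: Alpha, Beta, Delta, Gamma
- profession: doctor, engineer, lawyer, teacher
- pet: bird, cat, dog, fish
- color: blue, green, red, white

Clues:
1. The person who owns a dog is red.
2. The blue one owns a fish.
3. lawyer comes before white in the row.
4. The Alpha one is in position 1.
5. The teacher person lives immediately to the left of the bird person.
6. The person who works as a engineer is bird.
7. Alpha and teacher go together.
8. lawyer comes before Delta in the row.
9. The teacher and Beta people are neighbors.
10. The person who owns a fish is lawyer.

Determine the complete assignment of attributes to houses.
Solution:

House | Team | Profession | Pet | Color
---------------------------------------
  1   | Alpha | teacher | dog | red
  2   | Beta | engineer | bird | green
  3   | Gamma | lawyer | fish | blue
  4   | Delta | doctor | cat | white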